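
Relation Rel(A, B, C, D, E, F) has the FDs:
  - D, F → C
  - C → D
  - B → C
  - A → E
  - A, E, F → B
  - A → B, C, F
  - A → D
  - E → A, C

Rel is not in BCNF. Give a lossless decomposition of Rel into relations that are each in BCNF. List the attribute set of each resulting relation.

{A, B, E, F}; {B, D}; {C, D}; {C, F}

Candidate keys of the original relation: {A}, {E}.
{A, B, C, D, E, F}: {D, F} determines {C, D, F} here but is not a superkey — split on D, F → C, giving {C, D, F} and {A, B, D, E, F}.
{C, D, F}: {C} determines {C, D} here but is not a superkey — split on C → D, giving {C, D} and {C, F}.
{C, D} is in BCNF.
{C, F} is in BCNF.
{A, B, D, E, F}: {B} determines {B, D} here but is not a superkey — split on B → D, giving {B, D} and {A, B, E, F}.
{B, D} is in BCNF.
{A, B, E, F} is in BCNF.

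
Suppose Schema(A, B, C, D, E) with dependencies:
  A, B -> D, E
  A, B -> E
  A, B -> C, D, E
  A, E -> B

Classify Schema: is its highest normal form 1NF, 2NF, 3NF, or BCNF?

BCNF

Candidate keys: {A, B}, {A, E}. Prime attributes: {A, B, E}.
Every FD has a superkey on the left, so the relation is in BCNF.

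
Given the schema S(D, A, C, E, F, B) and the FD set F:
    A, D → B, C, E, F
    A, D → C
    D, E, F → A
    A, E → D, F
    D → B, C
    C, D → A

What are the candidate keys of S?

{D}⁺ = {A, B, C, D, E, F}, which is every attribute, so {D} is a candidate key.
{A, E}⁺ = {A, B, C, D, E, F}, which is every attribute, so {A, E} is a candidate key.
These are minimal and exhaustive — every other superkey contains one of them.

{A, E}, {D}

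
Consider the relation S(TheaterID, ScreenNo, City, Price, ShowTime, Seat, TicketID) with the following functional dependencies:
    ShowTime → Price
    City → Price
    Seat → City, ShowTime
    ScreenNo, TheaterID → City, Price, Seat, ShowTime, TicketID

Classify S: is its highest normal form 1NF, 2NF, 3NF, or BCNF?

2NF

Candidate key: {ScreenNo, TheaterID}. Prime attributes: {ScreenNo, TheaterID}.
ShowTime → Price: {ShowTime}⁺ = {Price, ShowTime}, which is not all of the attributes, so the left side is not a superkey — BCNF is violated.
ShowTime → Price has non-prime {Price} on the right and a non-superkey on the left, so 3NF fails.
No proper subset of a key has a non-prime attribute in its closure, so there is no partial dependency; 2NF holds.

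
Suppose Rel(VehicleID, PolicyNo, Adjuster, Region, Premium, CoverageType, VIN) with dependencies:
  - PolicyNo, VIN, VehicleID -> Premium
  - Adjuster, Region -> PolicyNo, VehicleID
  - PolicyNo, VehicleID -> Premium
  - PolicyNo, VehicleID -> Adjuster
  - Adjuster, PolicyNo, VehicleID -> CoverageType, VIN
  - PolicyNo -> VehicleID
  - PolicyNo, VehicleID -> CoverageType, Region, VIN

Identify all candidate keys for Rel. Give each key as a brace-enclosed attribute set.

{Adjuster, Region}, {PolicyNo}

Closure of {PolicyNo} is {Adjuster, CoverageType, PolicyNo, Premium, Region, VIN, VehicleID}, the whole schema; {PolicyNo} is a candidate key.
Closure of {Adjuster, Region} is {Adjuster, CoverageType, PolicyNo, Premium, Region, VIN, VehicleID}, the whole schema; {Adjuster, Region} is a candidate key.
No proper subset of any of these is a key, and no other minimal superkey exists.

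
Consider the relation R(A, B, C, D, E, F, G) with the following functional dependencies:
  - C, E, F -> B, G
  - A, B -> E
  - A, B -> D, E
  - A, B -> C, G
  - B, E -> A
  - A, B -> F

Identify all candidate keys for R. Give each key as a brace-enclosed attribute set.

{A, B}⁺ = {A, B, C, D, E, F, G}, which is every attribute, so {A, B} is a candidate key.
{B, E}⁺ = {A, B, C, D, E, F, G}, which is every attribute, so {B, E} is a candidate key.
{C, E, F}⁺ = {A, B, C, D, E, F, G}, which is every attribute, so {C, E, F} is a candidate key.
Any other superkey properly contains one of these, so there are no further candidate keys.

{A, B}, {B, E}, {C, E, F}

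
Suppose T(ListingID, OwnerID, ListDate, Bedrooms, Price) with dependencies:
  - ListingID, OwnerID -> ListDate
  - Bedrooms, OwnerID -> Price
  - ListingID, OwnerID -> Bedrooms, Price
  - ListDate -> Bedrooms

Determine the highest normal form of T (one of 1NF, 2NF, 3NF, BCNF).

Candidate key: {ListingID, OwnerID}. Prime attributes: {ListingID, OwnerID}.
For Bedrooms, OwnerID -> Price we have {Bedrooms, OwnerID}⁺ = {Bedrooms, OwnerID, Price}; {Bedrooms, OwnerID} is not a superkey, so BCNF fails.
Bedrooms, OwnerID -> Price has non-prime {Price} on the right and a non-superkey on the left, so 3NF fails.
No proper subset of a key has a non-prime attribute in its closure, so there is no partial dependency; 2NF holds.

2NF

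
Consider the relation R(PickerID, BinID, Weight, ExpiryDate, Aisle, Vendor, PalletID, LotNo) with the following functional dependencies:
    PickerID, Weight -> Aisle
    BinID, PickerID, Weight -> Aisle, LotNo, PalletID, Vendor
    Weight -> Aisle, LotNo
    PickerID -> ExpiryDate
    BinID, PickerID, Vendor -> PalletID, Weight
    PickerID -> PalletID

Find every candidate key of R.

{BinID, PickerID, Vendor}, {BinID, PickerID, Weight}

{BinID, PickerID} never appear on the right of any FD, so every key must include all of them.
Closure of {BinID, PickerID, Vendor} is {Aisle, BinID, ExpiryDate, LotNo, PalletID, PickerID, Vendor, Weight}, the whole schema; {BinID, PickerID, Vendor} is a candidate key.
Closure of {BinID, PickerID, Weight} is {Aisle, BinID, ExpiryDate, LotNo, PalletID, PickerID, Vendor, Weight}, the whole schema; {BinID, PickerID, Weight} is a candidate key.
No proper subset of any of these is a key, and no other minimal superkey exists.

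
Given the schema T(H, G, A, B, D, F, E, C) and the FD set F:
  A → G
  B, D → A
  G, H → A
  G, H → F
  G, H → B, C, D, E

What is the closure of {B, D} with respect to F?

Start with {B, D}.
B, D → A applies; add {A} → now {A, B, D}.
A → G applies; add {G} → now {A, B, D, G}.
No further FD applies.

{A, B, D, G}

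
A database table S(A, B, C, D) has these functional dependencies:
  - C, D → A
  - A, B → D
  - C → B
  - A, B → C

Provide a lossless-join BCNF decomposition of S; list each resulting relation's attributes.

Candidate keys of the original relation: {A, B}, {A, C}, {C, D}.
{A, B, C, D}: {C} determines {B, C} here but is not a superkey — split on C → B, giving {B, C} and {A, C, D}.
{B, C}: every determinant is a superkey — BCNF.
{A, C, D}: every determinant is a superkey — BCNF.

{A, C, D}; {B, C}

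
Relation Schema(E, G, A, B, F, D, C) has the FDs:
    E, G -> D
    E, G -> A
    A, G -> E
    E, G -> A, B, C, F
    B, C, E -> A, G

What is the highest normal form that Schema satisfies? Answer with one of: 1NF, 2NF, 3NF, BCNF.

BCNF

Candidate keys: {A, G}, {B, C, E}, {E, G}. Prime attributes: {A, B, C, E, G}.
Every FD has a superkey on the left, so the relation is in BCNF.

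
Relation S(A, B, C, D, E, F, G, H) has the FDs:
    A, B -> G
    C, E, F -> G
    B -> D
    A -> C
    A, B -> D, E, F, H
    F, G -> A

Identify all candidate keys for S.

No FD produces {B}, so it must be in every candidate key.
{A, B} is a candidate key since {A, B}⁺ = {A, B, C, D, E, F, G, H} covers every attribute.
{B, F, G} is a candidate key since {B, F, G}⁺ = {A, B, C, D, E, F, G, H} covers every attribute.
{B, C, E, F} is a candidate key since {B, C, E, F}⁺ = {A, B, C, D, E, F, G, H} covers every attribute.
These are minimal and exhaustive — every other superkey contains one of them.

{A, B}, {B, C, E, F}, {B, F, G}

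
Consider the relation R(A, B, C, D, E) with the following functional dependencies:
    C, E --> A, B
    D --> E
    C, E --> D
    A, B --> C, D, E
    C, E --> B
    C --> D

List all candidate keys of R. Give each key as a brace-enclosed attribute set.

{A, B}, {C}

{C}⁺ = {A, B, C, D, E} — all of the relation — so {C} is a candidate key.
{A, B}⁺ = {A, B, C, D, E} — all of the relation — so {A, B} is a candidate key.
Any other superkey properly contains one of these, so there are no further candidate keys.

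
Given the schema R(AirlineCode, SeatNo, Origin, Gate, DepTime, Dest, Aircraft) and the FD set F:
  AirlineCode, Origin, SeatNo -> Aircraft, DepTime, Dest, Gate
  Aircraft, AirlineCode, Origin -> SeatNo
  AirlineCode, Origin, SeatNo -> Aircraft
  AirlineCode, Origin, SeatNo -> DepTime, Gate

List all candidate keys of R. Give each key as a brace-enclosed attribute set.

Attributes never on any right-hand side: {AirlineCode, Origin} — every candidate key must contain all of them.
{Aircraft, AirlineCode, Origin}⁺ = {Aircraft, AirlineCode, DepTime, Dest, Gate, Origin, SeatNo}, which is every attribute, so {Aircraft, AirlineCode, Origin} is a candidate key.
{AirlineCode, Origin, SeatNo}⁺ = {Aircraft, AirlineCode, DepTime, Dest, Gate, Origin, SeatNo}, which is every attribute, so {AirlineCode, Origin, SeatNo} is a candidate key.
These are minimal and exhaustive — every other superkey contains one of them.

{Aircraft, AirlineCode, Origin}, {AirlineCode, Origin, SeatNo}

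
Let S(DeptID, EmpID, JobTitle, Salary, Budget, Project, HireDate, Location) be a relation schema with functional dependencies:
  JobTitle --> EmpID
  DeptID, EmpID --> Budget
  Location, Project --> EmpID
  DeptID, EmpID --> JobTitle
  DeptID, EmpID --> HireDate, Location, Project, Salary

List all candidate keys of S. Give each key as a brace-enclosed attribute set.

No FD produces {DeptID}, so it must be in every candidate key.
{DeptID, EmpID} is a candidate key since {DeptID, EmpID}⁺ = {Budget, DeptID, EmpID, HireDate, JobTitle, Location, Project, Salary} covers every attribute.
{DeptID, JobTitle} is a candidate key since {DeptID, JobTitle}⁺ = {Budget, DeptID, EmpID, HireDate, JobTitle, Location, Project, Salary} covers every attribute.
{DeptID, Location, Project} is a candidate key since {DeptID, Location, Project}⁺ = {Budget, DeptID, EmpID, HireDate, JobTitle, Location, Project, Salary} covers every attribute.
These are minimal and exhaustive — every other superkey contains one of them.

{DeptID, EmpID}, {DeptID, JobTitle}, {DeptID, Location, Project}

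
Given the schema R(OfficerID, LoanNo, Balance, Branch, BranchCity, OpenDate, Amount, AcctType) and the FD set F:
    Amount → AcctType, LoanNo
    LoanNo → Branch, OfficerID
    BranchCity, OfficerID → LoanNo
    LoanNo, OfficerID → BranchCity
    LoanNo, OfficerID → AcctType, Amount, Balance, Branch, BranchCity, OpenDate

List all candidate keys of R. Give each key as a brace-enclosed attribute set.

{Amount}⁺ = {AcctType, Amount, Balance, Branch, BranchCity, LoanNo, OfficerID, OpenDate}, which is every attribute, so {Amount} is a candidate key.
{LoanNo}⁺ = {AcctType, Amount, Balance, Branch, BranchCity, LoanNo, OfficerID, OpenDate}, which is every attribute, so {LoanNo} is a candidate key.
{BranchCity, OfficerID}⁺ = {AcctType, Amount, Balance, Branch, BranchCity, LoanNo, OfficerID, OpenDate}, which is every attribute, so {BranchCity, OfficerID} is a candidate key.
Any other superkey properly contains one of these, so there are no further candidate keys.

{Amount}, {BranchCity, OfficerID}, {LoanNo}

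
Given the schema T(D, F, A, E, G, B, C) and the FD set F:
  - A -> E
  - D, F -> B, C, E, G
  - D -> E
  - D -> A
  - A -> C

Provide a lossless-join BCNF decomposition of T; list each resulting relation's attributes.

{A, C, E}; {A, D}; {B, D, F, G}

Candidate key of the original relation: {D, F}.
Within {A, B, C, D, E, F, G}: {A}⁺ ∩ {A, B, C, D, E, F, G} = {A, C, E}, not the whole set, so A -> C, E violates BCNF; decompose into {A, C, E} and {A, B, D, F, G}.
{A, C, E} has no BCNF violation.
Within {A, B, D, F, G}: {D}⁺ ∩ {A, B, D, F, G} = {A, D}, not the whole set, so D -> A violates BCNF; decompose into {A, D} and {B, D, F, G}.
{A, D} has no BCNF violation.
{B, D, F, G} has no BCNF violation.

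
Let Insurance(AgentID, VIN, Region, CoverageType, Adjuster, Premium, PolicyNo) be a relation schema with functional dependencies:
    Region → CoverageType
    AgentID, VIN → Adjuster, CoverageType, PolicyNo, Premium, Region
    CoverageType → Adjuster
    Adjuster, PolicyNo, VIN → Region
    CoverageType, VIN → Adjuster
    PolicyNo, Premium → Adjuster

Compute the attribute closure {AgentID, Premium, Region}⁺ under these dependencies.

{Adjuster, AgentID, CoverageType, Premium, Region}

Start with {AgentID, Premium, Region}.
Region → CoverageType applies; add {CoverageType} → now {AgentID, CoverageType, Premium, Region}.
CoverageType → Adjuster applies; add {Adjuster} → now {Adjuster, AgentID, CoverageType, Premium, Region}.
No further FD applies.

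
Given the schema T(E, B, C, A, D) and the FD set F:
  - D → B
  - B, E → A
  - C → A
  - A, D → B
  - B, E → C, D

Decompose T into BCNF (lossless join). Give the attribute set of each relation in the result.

{A, C}; {B, D}; {C, D, E}

Candidate keys of the original relation: {B, E}, {D, E}.
Within {A, B, C, D, E}: {D}⁺ ∩ {A, B, C, D, E} = {B, D}, not the whole set, so D → B violates BCNF; decompose into {B, D} and {A, C, D, E}.
{B, D} is in BCNF.
Within {A, C, D, E}: {C}⁺ ∩ {A, C, D, E} = {A, C}, not the whole set, so C → A violates BCNF; decompose into {A, C} and {C, D, E}.
{A, C} is in BCNF.
{C, D, E} is in BCNF.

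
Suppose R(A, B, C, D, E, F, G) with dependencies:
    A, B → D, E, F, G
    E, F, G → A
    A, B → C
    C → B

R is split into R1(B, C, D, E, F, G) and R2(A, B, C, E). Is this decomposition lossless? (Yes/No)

The shared attributes are {B, C, E} and {B, C, E}⁺ = {B, C, E}.
Neither R1 nor R2 is contained in that closure, so the decomposition is lossy.

No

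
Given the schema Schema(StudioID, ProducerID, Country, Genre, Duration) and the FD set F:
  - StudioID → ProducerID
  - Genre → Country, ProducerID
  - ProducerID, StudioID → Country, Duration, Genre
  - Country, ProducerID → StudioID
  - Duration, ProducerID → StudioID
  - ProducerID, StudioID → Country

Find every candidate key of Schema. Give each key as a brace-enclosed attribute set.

{Genre}⁺ = {Country, Duration, Genre, ProducerID, StudioID} — all of the relation — so {Genre} is a candidate key.
{StudioID}⁺ = {Country, Duration, Genre, ProducerID, StudioID} — all of the relation — so {StudioID} is a candidate key.
{Country, ProducerID}⁺ = {Country, Duration, Genre, ProducerID, StudioID} — all of the relation — so {Country, ProducerID} is a candidate key.
{Duration, ProducerID}⁺ = {Country, Duration, Genre, ProducerID, StudioID} — all of the relation — so {Duration, ProducerID} is a candidate key.
Any other superkey properly contains one of these, so there are no further candidate keys.

{Country, ProducerID}, {Duration, ProducerID}, {Genre}, {StudioID}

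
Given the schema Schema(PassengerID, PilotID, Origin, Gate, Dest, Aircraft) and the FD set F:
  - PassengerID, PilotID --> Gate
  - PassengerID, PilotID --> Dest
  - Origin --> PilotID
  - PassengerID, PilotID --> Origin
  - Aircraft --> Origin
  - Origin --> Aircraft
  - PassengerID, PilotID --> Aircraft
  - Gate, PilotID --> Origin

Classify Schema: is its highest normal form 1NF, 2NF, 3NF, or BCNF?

3NF

Candidate keys: {Aircraft, PassengerID}, {Origin, PassengerID}, {PassengerID, PilotID}. Prime attributes: {Aircraft, Origin, PassengerID, PilotID}.
Origin --> PilotID breaks BCNF: {Origin}⁺ = {Aircraft, Origin, PilotID}, so {Origin} is not a superkey.
Since {PilotID} ⊆ prime attributes and every other non-superkey FD also has a prime right side, the schema is in 3NF.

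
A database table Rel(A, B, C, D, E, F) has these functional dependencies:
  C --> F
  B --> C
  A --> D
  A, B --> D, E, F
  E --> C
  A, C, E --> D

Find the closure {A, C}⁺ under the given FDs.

{A, C, D, F}

Start with {A, C}.
C --> F applies; add {F} → now {A, C, F}.
A --> D applies; add {D} → now {A, C, D, F}.
No further FD applies.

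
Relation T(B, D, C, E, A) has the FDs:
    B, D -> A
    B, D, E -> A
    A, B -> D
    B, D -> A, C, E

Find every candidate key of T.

Attributes never on any right-hand side: {B} — every candidate key must contain it.
{A, B}⁺ = {A, B, C, D, E}, which is every attribute, so {A, B} is a candidate key.
{B, D}⁺ = {A, B, C, D, E}, which is every attribute, so {B, D} is a candidate key.
No proper subset of any of these is a key, and no other minimal superkey exists.

{A, B}, {B, D}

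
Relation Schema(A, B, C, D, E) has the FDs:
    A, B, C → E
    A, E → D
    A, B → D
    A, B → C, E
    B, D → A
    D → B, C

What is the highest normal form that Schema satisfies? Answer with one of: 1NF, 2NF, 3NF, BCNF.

Candidate keys: {A, B}, {A, E}, {D}. Prime attributes: {A, B, D, E}.
The left-hand side of every FD is a superkey, so BCNF is satisfied.

BCNF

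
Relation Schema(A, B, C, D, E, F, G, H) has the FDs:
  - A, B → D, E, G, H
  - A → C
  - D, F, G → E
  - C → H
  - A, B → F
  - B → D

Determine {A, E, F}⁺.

{A, C, E, F, H}

Start with {A, E, F}.
A → C applies; add {C} → now {A, C, E, F}.
C → H applies; add {H} → now {A, C, E, F, H}.
No further FD applies.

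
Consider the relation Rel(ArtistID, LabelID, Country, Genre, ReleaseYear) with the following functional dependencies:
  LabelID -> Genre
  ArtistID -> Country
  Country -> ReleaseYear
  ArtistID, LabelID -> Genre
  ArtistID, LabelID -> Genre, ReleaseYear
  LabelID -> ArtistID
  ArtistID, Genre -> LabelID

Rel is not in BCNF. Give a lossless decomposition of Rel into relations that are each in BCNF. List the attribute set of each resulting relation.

Candidate keys of the original relation: {ArtistID, Genre}, {LabelID}.
Within {ArtistID, Country, Genre, LabelID, ReleaseYear}: {ArtistID}⁺ ∩ {ArtistID, Country, Genre, LabelID, ReleaseYear} = {ArtistID, Country, ReleaseYear}, not the whole set, so ArtistID -> Country, ReleaseYear violates BCNF; decompose into {ArtistID, Country, ReleaseYear} and {ArtistID, Genre, LabelID}.
Within {ArtistID, Country, ReleaseYear}: {Country}⁺ ∩ {ArtistID, Country, ReleaseYear} = {Country, ReleaseYear}, not the whole set, so Country -> ReleaseYear violates BCNF; decompose into {Country, ReleaseYear} and {ArtistID, Country}.
{Country, ReleaseYear} has no BCNF violation.
{ArtistID, Country} has no BCNF violation.
{ArtistID, Genre, LabelID} has no BCNF violation.

{ArtistID, Country}; {ArtistID, Genre, LabelID}; {Country, ReleaseYear}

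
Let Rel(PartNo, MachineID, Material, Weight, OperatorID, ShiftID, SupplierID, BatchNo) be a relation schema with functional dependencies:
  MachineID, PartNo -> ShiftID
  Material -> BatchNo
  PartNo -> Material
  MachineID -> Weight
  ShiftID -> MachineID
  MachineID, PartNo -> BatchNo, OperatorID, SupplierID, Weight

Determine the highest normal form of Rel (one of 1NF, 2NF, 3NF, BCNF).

Candidate keys: {MachineID, PartNo}, {PartNo, ShiftID}. Prime attributes: {MachineID, PartNo, ShiftID}.
Material -> BatchNo breaks BCNF: {Material}⁺ = {BatchNo, Material}, so {Material} is not a superkey.
Material -> BatchNo has non-prime {BatchNo} on the right and a non-superkey on the left, so 3NF fails.
The proper key subset {MachineID} of {MachineID, PartNo} determines non-prime {Weight}, so the relation is not even in 2NF.

1NF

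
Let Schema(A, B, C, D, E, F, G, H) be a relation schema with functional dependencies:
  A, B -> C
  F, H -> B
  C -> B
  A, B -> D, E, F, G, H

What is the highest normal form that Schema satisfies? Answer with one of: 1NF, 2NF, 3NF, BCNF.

3NF

Candidate keys: {A, B}, {A, C}, {A, F, H}. Prime attributes: {A, B, C, F, H}.
For F, H -> B we have {F, H}⁺ = {B, F, H}; {F, H} is not a superkey, so BCNF fails.
Since {B} ⊆ prime attributes and every other non-superkey FD also has a prime right side, the schema is in 3NF.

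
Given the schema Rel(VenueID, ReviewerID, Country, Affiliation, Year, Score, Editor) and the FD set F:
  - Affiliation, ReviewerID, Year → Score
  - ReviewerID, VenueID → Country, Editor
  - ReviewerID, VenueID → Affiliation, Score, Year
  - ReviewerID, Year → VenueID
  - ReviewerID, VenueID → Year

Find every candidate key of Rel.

No FD produces {ReviewerID}, so it must be in every candidate key.
{ReviewerID, VenueID} is a candidate key since {ReviewerID, VenueID}⁺ = {Affiliation, Country, Editor, ReviewerID, Score, VenueID, Year} covers every attribute.
{ReviewerID, Year} is a candidate key since {ReviewerID, Year}⁺ = {Affiliation, Country, Editor, ReviewerID, Score, VenueID, Year} covers every attribute.
No proper subset of any of these is a key, and no other minimal superkey exists.

{ReviewerID, VenueID}, {ReviewerID, Year}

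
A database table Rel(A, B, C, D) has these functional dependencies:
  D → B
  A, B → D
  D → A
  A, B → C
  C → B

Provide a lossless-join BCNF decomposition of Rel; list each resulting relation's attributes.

Candidate keys of the original relation: {A, B}, {A, C}, {D}.
Within {A, B, C, D}: {C}⁺ ∩ {A, B, C, D} = {B, C}, not the whole set, so C → B violates BCNF; decompose into {B, C} and {A, C, D}.
{B, C} is in BCNF.
{A, C, D} is in BCNF.

{A, C, D}; {B, C}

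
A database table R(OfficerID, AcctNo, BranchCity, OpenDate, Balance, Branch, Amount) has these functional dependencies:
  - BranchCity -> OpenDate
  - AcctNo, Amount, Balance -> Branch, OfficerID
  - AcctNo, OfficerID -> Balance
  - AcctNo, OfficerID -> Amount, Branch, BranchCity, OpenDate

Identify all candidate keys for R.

No FD produces {AcctNo}, so it must be in every candidate key.
{AcctNo, OfficerID}⁺ = {AcctNo, Amount, Balance, Branch, BranchCity, OfficerID, OpenDate}, which is every attribute, so {AcctNo, OfficerID} is a candidate key.
{AcctNo, Amount, Balance}⁺ = {AcctNo, Amount, Balance, Branch, BranchCity, OfficerID, OpenDate}, which is every attribute, so {AcctNo, Amount, Balance} is a candidate key.
No proper subset of any of these is a key, and no other minimal superkey exists.

{AcctNo, Amount, Balance}, {AcctNo, OfficerID}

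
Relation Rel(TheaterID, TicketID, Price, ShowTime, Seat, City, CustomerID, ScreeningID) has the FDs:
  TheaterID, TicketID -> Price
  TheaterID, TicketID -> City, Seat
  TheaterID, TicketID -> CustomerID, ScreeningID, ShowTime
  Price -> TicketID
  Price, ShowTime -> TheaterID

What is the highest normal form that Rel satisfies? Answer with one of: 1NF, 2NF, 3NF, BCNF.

Candidate keys: {Price, ShowTime}, {Price, TheaterID}, {TheaterID, TicketID}. Prime attributes: {Price, ShowTime, TheaterID, TicketID}.
Price -> TicketID: {Price}⁺ = {Price, TicketID}, which is not all of the attributes, so the left side is not a superkey — BCNF is violated.
Since {TicketID} ⊆ prime attributes and every other non-superkey FD also has a prime right side, the schema is in 3NF.

3NF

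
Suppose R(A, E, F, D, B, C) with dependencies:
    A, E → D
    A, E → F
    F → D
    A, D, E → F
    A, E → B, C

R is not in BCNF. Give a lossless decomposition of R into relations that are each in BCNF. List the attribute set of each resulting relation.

Candidate key of the original relation: {A, E}.
In {A, B, C, D, E, F}, {F} is not a superkey ({F}⁺ restricted to this set is {D, F}), so split on F → D into {D, F} and {A, B, C, E, F}.
{D, F} has no BCNF violation.
{A, B, C, E, F} has no BCNF violation.

{A, B, C, E, F}; {D, F}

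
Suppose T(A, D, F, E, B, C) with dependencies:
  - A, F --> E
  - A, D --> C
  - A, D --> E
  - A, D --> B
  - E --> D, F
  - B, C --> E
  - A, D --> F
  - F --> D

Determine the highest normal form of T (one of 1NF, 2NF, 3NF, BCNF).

Candidate keys: {A, B, C}, {A, D}, {A, E}, {A, F}. Prime attributes: {A, B, C, D, E, F}.
E --> D, F: {E}⁺ = {D, E, F}, which is not all of the attributes, so the left side is not a superkey — BCNF is violated.
But every attribute on its right side ({D, F}) is prime, and the same holds for every other non-superkey FD, so 3NF still holds.

3NF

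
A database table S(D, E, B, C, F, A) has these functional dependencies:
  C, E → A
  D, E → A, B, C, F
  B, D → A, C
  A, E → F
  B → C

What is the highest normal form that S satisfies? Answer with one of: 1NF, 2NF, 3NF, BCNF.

Candidate key: {D, E}. Prime attributes: {D, E}.
C, E → A: {C, E}⁺ = {A, C, E, F}, which is not all of the attributes, so the left side is not a superkey — BCNF is violated.
Because {A} is non-prime and the left side of C, E → A is not a superkey, the relation is not in 3NF.
Checking every proper subset of each key, none determines a non-prime attribute — 2NF is satisfied.

2NF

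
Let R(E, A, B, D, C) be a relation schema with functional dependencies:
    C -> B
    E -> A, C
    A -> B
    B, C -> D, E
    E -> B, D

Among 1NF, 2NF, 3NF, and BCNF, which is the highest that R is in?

2NF

Candidate keys: {C}, {E}. Prime attributes: {C, E}.
For A -> B we have {A}⁺ = {A, B}; {A} is not a superkey, so BCNF fails.
Because {B} is non-prime and the left side of A -> B is not a superkey, the relation is not in 3NF.
Every candidate key is a single attribute, so no partial dependency is possible; 2NF holds.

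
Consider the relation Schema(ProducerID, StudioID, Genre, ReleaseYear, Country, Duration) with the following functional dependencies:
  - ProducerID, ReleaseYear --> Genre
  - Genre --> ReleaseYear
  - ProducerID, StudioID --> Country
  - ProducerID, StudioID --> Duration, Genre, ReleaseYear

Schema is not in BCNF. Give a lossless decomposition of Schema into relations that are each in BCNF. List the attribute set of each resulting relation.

Candidate key of the original relation: {ProducerID, StudioID}.
Within {Country, Duration, Genre, ProducerID, ReleaseYear, StudioID}: {ProducerID, ReleaseYear}⁺ ∩ {Country, Duration, Genre, ProducerID, ReleaseYear, StudioID} = {Genre, ProducerID, ReleaseYear}, not the whole set, so ProducerID, ReleaseYear --> Genre violates BCNF; decompose into {Genre, ProducerID, ReleaseYear} and {Country, Duration, ProducerID, ReleaseYear, StudioID}.
Within {Genre, ProducerID, ReleaseYear}: {Genre}⁺ ∩ {Genre, ProducerID, ReleaseYear} = {Genre, ReleaseYear}, not the whole set, so Genre --> ReleaseYear violates BCNF; decompose into {Genre, ReleaseYear} and {Genre, ProducerID}.
{Genre, ReleaseYear}: every determinant is a superkey — BCNF.
{Genre, ProducerID}: every determinant is a superkey — BCNF.
{Country, Duration, ProducerID, ReleaseYear, StudioID}: every determinant is a superkey — BCNF.

{Country, Duration, ProducerID, ReleaseYear, StudioID}; {Genre, ProducerID}; {Genre, ReleaseYear}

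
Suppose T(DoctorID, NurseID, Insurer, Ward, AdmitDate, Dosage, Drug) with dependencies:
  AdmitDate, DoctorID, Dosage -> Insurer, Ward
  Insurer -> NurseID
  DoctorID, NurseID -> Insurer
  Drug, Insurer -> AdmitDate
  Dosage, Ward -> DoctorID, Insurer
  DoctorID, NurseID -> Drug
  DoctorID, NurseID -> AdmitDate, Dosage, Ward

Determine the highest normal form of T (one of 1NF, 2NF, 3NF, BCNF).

Candidate keys: {AdmitDate, DoctorID, Dosage}, {DoctorID, Insurer}, {DoctorID, NurseID}, {Dosage, Ward}. Prime attributes: {AdmitDate, DoctorID, Dosage, Insurer, NurseID, Ward}.
For Insurer -> NurseID we have {Insurer}⁺ = {Insurer, NurseID}; {Insurer} is not a superkey, so BCNF fails.
Its right-hand attributes {NurseID} are all prime, as are those of every other non-superkey FD — the relation is in 3NF.

3NF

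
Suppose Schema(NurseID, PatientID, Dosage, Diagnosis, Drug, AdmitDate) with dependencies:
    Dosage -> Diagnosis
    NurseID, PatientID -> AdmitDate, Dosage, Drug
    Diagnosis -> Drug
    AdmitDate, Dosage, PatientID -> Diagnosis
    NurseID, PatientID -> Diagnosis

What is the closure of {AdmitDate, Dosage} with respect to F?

{AdmitDate, Diagnosis, Dosage, Drug}

Start with {AdmitDate, Dosage}.
Dosage -> Diagnosis applies; add {Diagnosis} → now {AdmitDate, Diagnosis, Dosage}.
Diagnosis -> Drug applies; add {Drug} → now {AdmitDate, Diagnosis, Dosage, Drug}.
No further FD applies.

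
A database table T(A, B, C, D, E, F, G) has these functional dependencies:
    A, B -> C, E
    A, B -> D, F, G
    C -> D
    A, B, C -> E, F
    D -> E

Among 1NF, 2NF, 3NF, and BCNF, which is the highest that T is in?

Candidate key: {A, B}. Prime attributes: {A, B}.
C -> D breaks BCNF: {C}⁺ = {C, D, E}, so {C} is not a superkey.
C -> D determines the non-prime attribute {D} from a non-superkey — 3NF is violated.
Checking every proper subset of each key, none determines a non-prime attribute — 2NF is satisfied.

2NF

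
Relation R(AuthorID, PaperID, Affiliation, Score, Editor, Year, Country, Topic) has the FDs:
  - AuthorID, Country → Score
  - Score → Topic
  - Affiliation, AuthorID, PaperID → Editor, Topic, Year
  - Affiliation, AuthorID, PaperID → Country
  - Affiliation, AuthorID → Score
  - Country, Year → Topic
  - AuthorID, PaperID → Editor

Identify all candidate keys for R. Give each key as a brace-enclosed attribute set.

{Affiliation, AuthorID, PaperID}

Attributes never on any right-hand side: {Affiliation, AuthorID, PaperID} — every candidate key must contain all of them.
{Affiliation, AuthorID, PaperID}⁺ = {Affiliation, AuthorID, Country, Editor, PaperID, Score, Topic, Year}, which is every attribute, so {Affiliation, AuthorID, PaperID} is a candidate key.
No other minimal set has full closure, so this is the only candidate key.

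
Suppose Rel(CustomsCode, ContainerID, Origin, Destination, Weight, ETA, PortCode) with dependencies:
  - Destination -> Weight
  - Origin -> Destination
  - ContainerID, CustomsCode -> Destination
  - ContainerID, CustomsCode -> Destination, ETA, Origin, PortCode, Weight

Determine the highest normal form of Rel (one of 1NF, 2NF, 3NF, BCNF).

Candidate key: {ContainerID, CustomsCode}. Prime attributes: {ContainerID, CustomsCode}.
For Destination -> Weight we have {Destination}⁺ = {Destination, Weight}; {Destination} is not a superkey, so BCNF fails.
Destination -> Weight determines the non-prime attribute {Weight} from a non-superkey — 3NF is violated.
No proper subset of a key has a non-prime attribute in its closure, so there is no partial dependency; 2NF holds.

2NF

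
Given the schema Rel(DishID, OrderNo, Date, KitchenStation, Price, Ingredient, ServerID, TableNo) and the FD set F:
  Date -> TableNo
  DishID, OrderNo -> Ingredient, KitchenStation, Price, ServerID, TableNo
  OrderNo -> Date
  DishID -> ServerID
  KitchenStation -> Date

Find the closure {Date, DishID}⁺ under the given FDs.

{Date, DishID, ServerID, TableNo}

Start with {Date, DishID}.
Date -> TableNo applies; add {TableNo} → now {Date, DishID, TableNo}.
DishID -> ServerID applies; add {ServerID} → now {Date, DishID, ServerID, TableNo}.
No further FD applies.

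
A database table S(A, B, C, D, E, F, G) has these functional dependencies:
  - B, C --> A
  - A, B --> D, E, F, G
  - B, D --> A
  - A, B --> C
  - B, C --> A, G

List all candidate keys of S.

{A, B}, {B, C}, {B, D}

{B} never appears on the right of any FD, so every key must include it.
Closure of {A, B} is {A, B, C, D, E, F, G}, the whole schema; {A, B} is a candidate key.
Closure of {B, C} is {A, B, C, D, E, F, G}, the whole schema; {B, C} is a candidate key.
Closure of {B, D} is {A, B, C, D, E, F, G}, the whole schema; {B, D} is a candidate key.
Any other superkey properly contains one of these, so there are no further candidate keys.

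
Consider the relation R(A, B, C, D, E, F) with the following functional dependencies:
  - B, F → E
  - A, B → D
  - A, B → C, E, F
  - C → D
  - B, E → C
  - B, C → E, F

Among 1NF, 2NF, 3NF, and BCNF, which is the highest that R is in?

2NF

Candidate key: {A, B}. Prime attributes: {A, B}.
For B, F → E we have {B, F}⁺ = {B, C, D, E, F}; {B, F} is not a superkey, so BCNF fails.
B, F → E has non-prime {E} on the right and a non-superkey on the left, so 3NF fails.
No non-prime attribute depends on a proper subset of any candidate key, so 2NF holds.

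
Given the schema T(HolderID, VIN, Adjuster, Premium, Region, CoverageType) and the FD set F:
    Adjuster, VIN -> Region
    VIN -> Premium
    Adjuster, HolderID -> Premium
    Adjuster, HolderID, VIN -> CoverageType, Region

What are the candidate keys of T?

{Adjuster, HolderID, VIN}

Attributes never on any right-hand side: {Adjuster, HolderID, VIN} — every candidate key must contain all of them.
{Adjuster, HolderID, VIN}⁺ = {Adjuster, CoverageType, HolderID, Premium, Region, VIN} — all of the relation — so {Adjuster, HolderID, VIN} is a candidate key.
Every other attribute set either contains this one or has a smaller closure.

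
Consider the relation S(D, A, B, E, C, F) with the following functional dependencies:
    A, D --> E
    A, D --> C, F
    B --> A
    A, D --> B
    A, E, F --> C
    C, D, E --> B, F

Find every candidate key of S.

{A, D}, {B, D}, {C, D, E}

Attributes never on any right-hand side: {D} — every candidate key must contain it.
{A, D}⁺ = {A, B, C, D, E, F}, which is every attribute, so {A, D} is a candidate key.
{B, D}⁺ = {A, B, C, D, E, F}, which is every attribute, so {B, D} is a candidate key.
{C, D, E}⁺ = {A, B, C, D, E, F}, which is every attribute, so {C, D, E} is a candidate key.
Any other superkey properly contains one of these, so there are no further candidate keys.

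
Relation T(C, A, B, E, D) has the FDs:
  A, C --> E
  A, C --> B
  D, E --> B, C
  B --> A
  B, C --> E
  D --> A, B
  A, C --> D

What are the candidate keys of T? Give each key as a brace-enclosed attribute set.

{A, C}, {B, C}, {C, D}, {D, E}

{A, C}⁺ = {A, B, C, D, E} — all of the relation — so {A, C} is a candidate key.
{B, C}⁺ = {A, B, C, D, E} — all of the relation — so {B, C} is a candidate key.
{C, D}⁺ = {A, B, C, D, E} — all of the relation — so {C, D} is a candidate key.
{D, E}⁺ = {A, B, C, D, E} — all of the relation — so {D, E} is a candidate key.
No proper subset of any of these is a key, and no other minimal superkey exists.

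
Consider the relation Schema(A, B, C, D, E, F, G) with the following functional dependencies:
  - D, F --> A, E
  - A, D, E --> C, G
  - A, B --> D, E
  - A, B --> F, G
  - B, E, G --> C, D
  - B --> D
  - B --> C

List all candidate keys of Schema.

{A, B}, {B, F}

Attributes never on any right-hand side: {B} — every candidate key must contain it.
{A, B} is a candidate key since {A, B}⁺ = {A, B, C, D, E, F, G} covers every attribute.
{B, F} is a candidate key since {B, F}⁺ = {A, B, C, D, E, F, G} covers every attribute.
These are minimal and exhaustive — every other superkey contains one of them.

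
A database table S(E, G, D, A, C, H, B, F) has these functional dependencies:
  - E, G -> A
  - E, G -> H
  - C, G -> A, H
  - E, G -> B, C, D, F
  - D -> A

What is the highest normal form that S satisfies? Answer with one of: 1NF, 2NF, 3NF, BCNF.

2NF

Candidate key: {E, G}. Prime attributes: {E, G}.
C, G -> A, H: {C, G}⁺ = {A, C, G, H}, which is not all of the attributes, so the left side is not a superkey — BCNF is violated.
C, G -> A, H has non-prime {A, H} on the right and a non-superkey on the left, so 3NF fails.
No non-prime attribute depends on a proper subset of any candidate key, so 2NF holds.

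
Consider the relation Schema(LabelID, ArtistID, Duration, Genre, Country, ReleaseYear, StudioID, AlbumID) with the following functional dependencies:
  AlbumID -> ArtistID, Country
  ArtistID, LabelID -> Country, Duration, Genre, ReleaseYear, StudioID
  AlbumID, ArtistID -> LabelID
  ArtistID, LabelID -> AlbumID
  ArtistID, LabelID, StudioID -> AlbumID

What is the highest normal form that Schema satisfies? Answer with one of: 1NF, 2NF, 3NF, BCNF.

BCNF

Candidate keys: {AlbumID}, {ArtistID, LabelID}. Prime attributes: {AlbumID, ArtistID, LabelID}.
The left-hand side of every FD is a superkey, so BCNF is satisfied.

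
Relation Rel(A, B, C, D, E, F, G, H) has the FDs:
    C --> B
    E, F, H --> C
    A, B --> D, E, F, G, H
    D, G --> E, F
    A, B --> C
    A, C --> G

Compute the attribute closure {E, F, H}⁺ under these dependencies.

Start with {E, F, H}.
E, F, H --> C applies; add {C} → now {C, E, F, H}.
C --> B applies; add {B} → now {B, C, E, F, H}.
No further FD applies.

{B, C, E, F, H}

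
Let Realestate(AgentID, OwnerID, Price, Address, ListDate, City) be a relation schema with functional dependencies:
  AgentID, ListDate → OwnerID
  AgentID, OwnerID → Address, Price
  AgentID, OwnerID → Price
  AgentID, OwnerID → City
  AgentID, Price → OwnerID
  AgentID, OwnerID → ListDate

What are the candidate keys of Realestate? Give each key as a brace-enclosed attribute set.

Attributes never on any right-hand side: {AgentID} — every candidate key must contain it.
{AgentID, ListDate}⁺ = {Address, AgentID, City, ListDate, OwnerID, Price} — all of the relation — so {AgentID, ListDate} is a candidate key.
{AgentID, OwnerID}⁺ = {Address, AgentID, City, ListDate, OwnerID, Price} — all of the relation — so {AgentID, OwnerID} is a candidate key.
{AgentID, Price}⁺ = {Address, AgentID, City, ListDate, OwnerID, Price} — all of the relation — so {AgentID, Price} is a candidate key.
These are minimal and exhaustive — every other superkey contains one of them.

{AgentID, ListDate}, {AgentID, OwnerID}, {AgentID, Price}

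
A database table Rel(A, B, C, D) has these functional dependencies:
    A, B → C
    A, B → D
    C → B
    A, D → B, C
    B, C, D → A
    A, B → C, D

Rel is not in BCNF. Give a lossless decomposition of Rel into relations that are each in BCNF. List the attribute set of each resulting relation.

Candidate keys of the original relation: {A, B}, {A, C}, {A, D}, {C, D}.
{A, B, C, D}: {C} determines {B, C} here but is not a superkey — split on C → B, giving {B, C} and {A, C, D}.
{B, C} is in BCNF.
{A, C, D} is in BCNF.

{A, C, D}; {B, C}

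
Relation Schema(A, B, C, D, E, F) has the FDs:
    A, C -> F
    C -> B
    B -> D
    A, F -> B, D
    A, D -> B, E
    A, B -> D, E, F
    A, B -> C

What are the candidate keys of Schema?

No FD produces {A}, so it must be in every candidate key.
{A, B}⁺ = {A, B, C, D, E, F} — all of the relation — so {A, B} is a candidate key.
{A, C}⁺ = {A, B, C, D, E, F} — all of the relation — so {A, C} is a candidate key.
{A, D}⁺ = {A, B, C, D, E, F} — all of the relation — so {A, D} is a candidate key.
{A, F}⁺ = {A, B, C, D, E, F} — all of the relation — so {A, F} is a candidate key.
These are minimal and exhaustive — every other superkey contains one of them.

{A, B}, {A, C}, {A, D}, {A, F}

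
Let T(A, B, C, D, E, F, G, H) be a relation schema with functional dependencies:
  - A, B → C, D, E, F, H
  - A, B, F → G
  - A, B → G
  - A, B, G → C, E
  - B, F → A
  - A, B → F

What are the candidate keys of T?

{A, B}, {B, F}

Attributes never on any right-hand side: {B} — every candidate key must contain it.
Closure of {A, B} is {A, B, C, D, E, F, G, H}, the whole schema; {A, B} is a candidate key.
Closure of {B, F} is {A, B, C, D, E, F, G, H}, the whole schema; {B, F} is a candidate key.
Any other superkey properly contains one of these, so there are no further candidate keys.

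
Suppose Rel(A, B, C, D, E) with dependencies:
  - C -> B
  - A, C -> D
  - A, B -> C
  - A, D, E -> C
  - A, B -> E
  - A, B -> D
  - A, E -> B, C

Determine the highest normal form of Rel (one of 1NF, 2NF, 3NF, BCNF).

3NF

Candidate keys: {A, B}, {A, C}, {A, E}. Prime attributes: {A, B, C, E}.
C -> B breaks BCNF: {C}⁺ = {B, C}, so {C} is not a superkey.
Its right-hand attributes {B} are all prime, as are those of every other non-superkey FD — the relation is in 3NF.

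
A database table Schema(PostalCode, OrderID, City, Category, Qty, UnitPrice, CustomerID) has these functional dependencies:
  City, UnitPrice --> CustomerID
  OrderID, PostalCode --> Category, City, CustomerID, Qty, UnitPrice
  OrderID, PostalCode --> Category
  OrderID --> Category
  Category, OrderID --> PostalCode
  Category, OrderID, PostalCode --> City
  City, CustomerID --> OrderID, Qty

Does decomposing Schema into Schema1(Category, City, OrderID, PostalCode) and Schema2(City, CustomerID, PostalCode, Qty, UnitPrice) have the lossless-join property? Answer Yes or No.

Schema1 ∩ Schema2 = {City, PostalCode}; its closure under F is {City, PostalCode}.
The closure covers neither Schema1 nor Schema2 entirely; the join is not lossless.

No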